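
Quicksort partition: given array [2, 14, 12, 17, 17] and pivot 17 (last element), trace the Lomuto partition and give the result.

Lomuto partition with pivot = 17:

Initial array: [2, 14, 12, 17, 17]

arr[0]=2 <= 17: swap with position 0, array becomes [2, 14, 12, 17, 17]
arr[1]=14 <= 17: swap with position 1, array becomes [2, 14, 12, 17, 17]
arr[2]=12 <= 17: swap with position 2, array becomes [2, 14, 12, 17, 17]
arr[3]=17 <= 17: swap with position 3, array becomes [2, 14, 12, 17, 17]

Place pivot at position 4: [2, 14, 12, 17, 17]
Pivot position: 4

After partitioning with pivot 17, the array becomes [2, 14, 12, 17, 17]. The pivot is placed at index 4. All elements to the left of the pivot are <= 17, and all elements to the right are > 17.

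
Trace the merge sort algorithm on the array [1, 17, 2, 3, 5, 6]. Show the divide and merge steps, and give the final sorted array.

Merge sort trace:

Split: [1, 17, 2, 3, 5, 6] -> [1, 17, 2] and [3, 5, 6]
  Split: [1, 17, 2] -> [1] and [17, 2]
    Split: [17, 2] -> [17] and [2]
    Merge: [17] + [2] -> [2, 17]
  Merge: [1] + [2, 17] -> [1, 2, 17]
  Split: [3, 5, 6] -> [3] and [5, 6]
    Split: [5, 6] -> [5] and [6]
    Merge: [5] + [6] -> [5, 6]
  Merge: [3] + [5, 6] -> [3, 5, 6]
Merge: [1, 2, 17] + [3, 5, 6] -> [1, 2, 3, 5, 6, 17]

Final sorted array: [1, 2, 3, 5, 6, 17]

The merge sort proceeds by recursively splitting the array and merging sorted halves.
After all merges, the sorted array is [1, 2, 3, 5, 6, 17].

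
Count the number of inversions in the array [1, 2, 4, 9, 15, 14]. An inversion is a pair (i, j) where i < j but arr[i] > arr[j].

Finding inversions in [1, 2, 4, 9, 15, 14]:

(4, 5): arr[4]=15 > arr[5]=14

Total inversions: 1

The array has 1 inversion(s): (4,5). Each pair (i,j) satisfies i < j and arr[i] > arr[j].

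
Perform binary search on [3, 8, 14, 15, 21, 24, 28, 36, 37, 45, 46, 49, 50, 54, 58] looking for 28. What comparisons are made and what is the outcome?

Binary search for 28 in [3, 8, 14, 15, 21, 24, 28, 36, 37, 45, 46, 49, 50, 54, 58]:

lo=0, hi=14, mid=7, arr[mid]=36 -> 36 > 28, search left half
lo=0, hi=6, mid=3, arr[mid]=15 -> 15 < 28, search right half
lo=4, hi=6, mid=5, arr[mid]=24 -> 24 < 28, search right half
lo=6, hi=6, mid=6, arr[mid]=28 -> Found target at index 6!

Binary search finds 28 at index 6 after 4 comparisons. The search repeatedly halves the search space by comparing with the middle element.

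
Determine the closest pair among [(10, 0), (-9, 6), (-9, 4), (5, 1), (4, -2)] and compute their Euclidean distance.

Computing all pairwise distances among 5 points:

d((10, 0), (-9, 6)) = 19.9249
d((10, 0), (-9, 4)) = 19.4165
d((10, 0), (5, 1)) = 5.099
d((10, 0), (4, -2)) = 6.3246
d((-9, 6), (-9, 4)) = 2.0 <-- minimum
d((-9, 6), (5, 1)) = 14.8661
d((-9, 6), (4, -2)) = 15.2643
d((-9, 4), (5, 1)) = 14.3178
d((-9, 4), (4, -2)) = 14.3178
d((5, 1), (4, -2)) = 3.1623

Closest pair: (-9, 6) and (-9, 4) with distance 2.0

The closest pair is (-9, 6) and (-9, 4) with Euclidean distance 2.0. For 5 points, brute-force pairwise comparison is shown above. For large n, the divide-and-conquer algorithm (sort by x, recurse on halves, check the dividing strip) achieves O(n log n).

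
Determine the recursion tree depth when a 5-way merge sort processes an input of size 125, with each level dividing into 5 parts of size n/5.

For divide and conquer with division factor 5:

Problem sizes at each level:
Level 0: 125
Level 1: 25
Level 2: 5
Level 3: 1

The root is level 0 and the size-1 base case is level 3 (the tree spans levels 0 through 3, i.e. 4 levels counting the root), so the depth is the number of divisions: log_5(125) = 3

The recursion tree depth is log_5(125) = 3. At each level, the problem size is divided by 5, so it takes 3 divisions to reduce to a base case of size 1. The algorithm makes 5 recursive calls at each level.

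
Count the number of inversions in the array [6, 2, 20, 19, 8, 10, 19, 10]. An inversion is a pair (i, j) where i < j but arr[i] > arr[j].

Finding inversions in [6, 2, 20, 19, 8, 10, 19, 10]:

(0, 1): arr[0]=6 > arr[1]=2
(2, 3): arr[2]=20 > arr[3]=19
(2, 4): arr[2]=20 > arr[4]=8
(2, 5): arr[2]=20 > arr[5]=10
(2, 6): arr[2]=20 > arr[6]=19
(2, 7): arr[2]=20 > arr[7]=10
(3, 4): arr[3]=19 > arr[4]=8
(3, 5): arr[3]=19 > arr[5]=10
(3, 7): arr[3]=19 > arr[7]=10
(6, 7): arr[6]=19 > arr[7]=10

Total inversions: 10

The array has 10 inversion(s): (0,1), (2,3), (2,4), (2,5), (2,6), (2,7), (3,4), (3,5), (3,7), (6,7). Each pair (i,j) satisfies i < j and arr[i] > arr[j].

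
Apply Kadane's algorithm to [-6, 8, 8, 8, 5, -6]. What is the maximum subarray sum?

Using Kadane's algorithm on [-6, 8, 8, 8, 5, -6]:

Scanning through the array:
Position 1 (value 8): max_ending_here = 8, max_so_far = 8
Position 2 (value 8): max_ending_here = 16, max_so_far = 16
Position 3 (value 8): max_ending_here = 24, max_so_far = 24
Position 4 (value 5): max_ending_here = 29, max_so_far = 29
Position 5 (value -6): max_ending_here = 23, max_so_far = 29

Maximum subarray: [8, 8, 8, 5]
Maximum sum: 29

The maximum subarray is [8, 8, 8, 5] with sum 29. This subarray runs from index 1 to index 4.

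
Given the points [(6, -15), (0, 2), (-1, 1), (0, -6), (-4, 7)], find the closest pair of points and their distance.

Computing all pairwise distances among 5 points:

d((6, -15), (0, 2)) = 18.0278
d((6, -15), (-1, 1)) = 17.4642
d((6, -15), (0, -6)) = 10.8167
d((6, -15), (-4, 7)) = 24.1661
d((0, 2), (-1, 1)) = 1.4142 <-- minimum
d((0, 2), (0, -6)) = 8.0
d((0, 2), (-4, 7)) = 6.4031
d((-1, 1), (0, -6)) = 7.0711
d((-1, 1), (-4, 7)) = 6.7082
d((0, -6), (-4, 7)) = 13.6015

Closest pair: (0, 2) and (-1, 1) with distance 1.4142

The closest pair is (0, 2) and (-1, 1) with Euclidean distance 1.4142. For 5 points, brute-force pairwise comparison is shown above. For large n, the divide-and-conquer algorithm (sort by x, recurse on halves, check the dividing strip) achieves O(n log n).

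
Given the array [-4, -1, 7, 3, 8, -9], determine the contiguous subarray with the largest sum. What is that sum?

Using Kadane's algorithm on [-4, -1, 7, 3, 8, -9]:

Scanning through the array:
Position 1 (value -1): max_ending_here = -1, max_so_far = -1
Position 2 (value 7): max_ending_here = 7, max_so_far = 7
Position 3 (value 3): max_ending_here = 10, max_so_far = 10
Position 4 (value 8): max_ending_here = 18, max_so_far = 18
Position 5 (value -9): max_ending_here = 9, max_so_far = 18

Maximum subarray: [7, 3, 8]
Maximum sum: 18

The maximum subarray is [7, 3, 8] with sum 18. This subarray runs from index 2 to index 4.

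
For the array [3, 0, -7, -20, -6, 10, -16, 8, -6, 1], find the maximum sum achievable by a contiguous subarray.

Using Kadane's algorithm on [3, 0, -7, -20, -6, 10, -16, 8, -6, 1]:

Scanning through the array:
Position 1 (value 0): max_ending_here = 3, max_so_far = 3
Position 2 (value -7): max_ending_here = -4, max_so_far = 3
Position 3 (value -20): max_ending_here = -20, max_so_far = 3
Position 4 (value -6): max_ending_here = -6, max_so_far = 3
Position 5 (value 10): max_ending_here = 10, max_so_far = 10
Position 6 (value -16): max_ending_here = -6, max_so_far = 10
Position 7 (value 8): max_ending_here = 8, max_so_far = 10
Position 8 (value -6): max_ending_here = 2, max_so_far = 10
Position 9 (value 1): max_ending_here = 3, max_so_far = 10

Maximum subarray: [10]
Maximum sum: 10

The maximum subarray is [10] with sum 10. This subarray runs from index 5 to index 5.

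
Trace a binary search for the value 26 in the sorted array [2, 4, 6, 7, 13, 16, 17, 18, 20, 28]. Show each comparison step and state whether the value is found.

Binary search for 26 in [2, 4, 6, 7, 13, 16, 17, 18, 20, 28]:

lo=0, hi=9, mid=4, arr[mid]=13 -> 13 < 26, search right half
lo=5, hi=9, mid=7, arr[mid]=18 -> 18 < 26, search right half
lo=8, hi=9, mid=8, arr[mid]=20 -> 20 < 26, search right half
lo=9, hi=9, mid=9, arr[mid]=28 -> 28 > 26, search left half
lo=9 > hi=8, target 26 not found

Binary search determines that 26 is not in the array after 4 comparisons. The search space was exhausted without finding the target.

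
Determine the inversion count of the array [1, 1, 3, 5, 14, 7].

Finding inversions in [1, 1, 3, 5, 14, 7]:

(4, 5): arr[4]=14 > arr[5]=7

Total inversions: 1

The array has 1 inversion(s): (4,5). Each pair (i,j) satisfies i < j and arr[i] > arr[j].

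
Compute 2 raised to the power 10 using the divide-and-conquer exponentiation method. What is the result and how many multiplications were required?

Computing 2^10 by squaring (build up from 2^1; each line after the first costs one multiplication):

2^1 = 2
2^2 = (2^1)^2 = 2^2 = 4
2^4 = (2^2)^2 = 4^2 = 16
2^5 = 2 * 2^4 = 2 * 16 = 32
2^10 = (2^5)^2 = 32^2 = 1024

Result: 1024
Multiplications needed: 4 (4 lines after 2^1)

2^10 = 1024. Using exponentiation by squaring, this requires 4 multiplications. The key idea: if the exponent is even, square the half-power; if odd, multiply by the base once.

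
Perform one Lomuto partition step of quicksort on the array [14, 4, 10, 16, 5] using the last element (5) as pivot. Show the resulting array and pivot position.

Lomuto partition with pivot = 5:

Initial array: [14, 4, 10, 16, 5]

arr[0]=14 > 5: no swap
arr[1]=4 <= 5: swap with position 0, array becomes [4, 14, 10, 16, 5]
arr[2]=10 > 5: no swap
arr[3]=16 > 5: no swap

Place pivot at position 1: [4, 5, 10, 16, 14]
Pivot position: 1

After partitioning with pivot 5, the array becomes [4, 5, 10, 16, 14]. The pivot is placed at index 1. All elements to the left of the pivot are <= 5, and all elements to the right are > 5.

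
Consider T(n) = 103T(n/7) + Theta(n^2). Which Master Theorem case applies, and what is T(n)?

Master Theorem for T(n) = 103T(n/7) + O(n^2):

a = 103, b = 7, c = 2
log_b(a) = log_7(103) = 2.3818

Case 1: c = 2 < log_7(103) = 2.3818
T(n) = O(n^(log_7 103))

For T(n) = 103T(n/7) + O(n^2): log_7(103) = 2.3818. This is Case 1 of the Master Theorem (c < log_b(a), work dominated by leaves), giving O(n^(log_7 103)).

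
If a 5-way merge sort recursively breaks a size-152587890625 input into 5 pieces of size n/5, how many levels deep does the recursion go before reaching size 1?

For divide and conquer with division factor 5:

Problem sizes at each level:
Level 0: 152587890625
Level 1: 30517578125
Level 2: 6103515625
Level 3: 1220703125
Level 4: 244140625
Level 5: 48828125
Level 6: 9765625
Level 7: 1953125
Level 8: 390625
Level 9: 78125
Level 10: 15625
Level 11: 3125
Level 12: 625
Level 13: 125
Level 14: 25
Level 15: 5
Level 16: 1

The root is level 0 and the size-1 base case is level 16 (the tree spans levels 0 through 16, i.e. 17 levels counting the root), so the depth is the number of divisions: log_5(152587890625) = 16

The recursion tree depth is log_5(152587890625) = 16. At each level, the problem size is divided by 5, so it takes 16 divisions to reduce to a base case of size 1. The algorithm makes 5 recursive calls at each level.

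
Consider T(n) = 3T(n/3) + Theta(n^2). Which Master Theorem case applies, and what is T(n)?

Master Theorem for T(n) = 3T(n/3) + O(n^2):

a = 3, b = 3, c = 2
log_b(a) = log_3(3) = 1.0000

Case 3: c = 2 > log_3(3) = 1.0000
T(n) = O(n^2) = O(n^2)

For T(n) = 3T(n/3) + O(n^2): log_3(3) = 1.0000. This is Case 3 of the Master Theorem (c > log_b(a), work dominated by root), giving O(n^2).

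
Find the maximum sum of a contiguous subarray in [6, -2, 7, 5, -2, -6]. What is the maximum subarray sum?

Using Kadane's algorithm on [6, -2, 7, 5, -2, -6]:

Scanning through the array:
Position 1 (value -2): max_ending_here = 4, max_so_far = 6
Position 2 (value 7): max_ending_here = 11, max_so_far = 11
Position 3 (value 5): max_ending_here = 16, max_so_far = 16
Position 4 (value -2): max_ending_here = 14, max_so_far = 16
Position 5 (value -6): max_ending_here = 8, max_so_far = 16

Maximum subarray: [6, -2, 7, 5]
Maximum sum: 16

The maximum subarray is [6, -2, 7, 5] with sum 16. This subarray runs from index 0 to index 3.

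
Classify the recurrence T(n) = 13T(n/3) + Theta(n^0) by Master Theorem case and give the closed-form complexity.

Master Theorem for T(n) = 13T(n/3) + O(n^0):

a = 13, b = 3, c = 0
log_b(a) = log_3(13) = 2.3347

Case 1: c = 0 < log_3(13) = 2.3347
T(n) = O(n^(log_3 13))

For T(n) = 13T(n/3) + O(n^0): log_3(13) = 2.3347. This is Case 1 of the Master Theorem (c < log_b(a), work dominated by leaves), giving O(n^(log_3 13)).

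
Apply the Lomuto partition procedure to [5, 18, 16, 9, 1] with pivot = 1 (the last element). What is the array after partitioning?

Lomuto partition with pivot = 1:

Initial array: [5, 18, 16, 9, 1]

arr[0]=5 > 1: no swap
arr[1]=18 > 1: no swap
arr[2]=16 > 1: no swap
arr[3]=9 > 1: no swap

Place pivot at position 0: [1, 18, 16, 9, 5]
Pivot position: 0

After partitioning with pivot 1, the array becomes [1, 18, 16, 9, 5]. The pivot is placed at index 0. All elements to the left of the pivot are <= 1, and all elements to the right are > 1.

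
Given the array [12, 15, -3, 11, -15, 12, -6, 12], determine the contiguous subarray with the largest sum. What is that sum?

Using Kadane's algorithm on [12, 15, -3, 11, -15, 12, -6, 12]:

Scanning through the array:
Position 1 (value 15): max_ending_here = 27, max_so_far = 27
Position 2 (value -3): max_ending_here = 24, max_so_far = 27
Position 3 (value 11): max_ending_here = 35, max_so_far = 35
Position 4 (value -15): max_ending_here = 20, max_so_far = 35
Position 5 (value 12): max_ending_here = 32, max_so_far = 35
Position 6 (value -6): max_ending_here = 26, max_so_far = 35
Position 7 (value 12): max_ending_here = 38, max_so_far = 38

Maximum subarray: [12, 15, -3, 11, -15, 12, -6, 12]
Maximum sum: 38

The maximum subarray is [12, 15, -3, 11, -15, 12, -6, 12] with sum 38. This subarray runs from index 0 to index 7.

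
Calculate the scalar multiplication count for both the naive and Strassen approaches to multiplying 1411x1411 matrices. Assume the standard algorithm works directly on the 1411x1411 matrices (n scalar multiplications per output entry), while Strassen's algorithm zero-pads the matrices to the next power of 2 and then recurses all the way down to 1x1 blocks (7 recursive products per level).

Matrix multiplication for 1411x1411 matrices:

Strassen's algorithm requires power-of-2 dimensions. Pad 1411x1411 to 2048x2048 (next power of 2).

Standard algorithm: 1411^3 = 2809189531 multiplications
Strassen's algorithm: 7^(log2(2048)) = 7^11 = 1977326743 multiplications
Savings: 2809189531 - 1977326743 = 831862788 multiplications

Standard: 2809189531 multiplications (1411^3). Strassen: 1977326743 multiplications (7^11, after padding to 2048x2048). Strassen reduces 8 recursive multiplications to 7 at each level.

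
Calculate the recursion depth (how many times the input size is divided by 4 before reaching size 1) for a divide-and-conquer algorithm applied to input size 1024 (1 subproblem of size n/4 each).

For divide and conquer with division factor 4:

Problem sizes at each level:
Level 0: 1024
Level 1: 256
Level 2: 64
Level 3: 16
Level 4: 4
Level 5: 1

The root is level 0 and the size-1 base case is level 5 (the tree spans levels 0 through 5, i.e. 6 levels counting the root), so the depth is the number of divisions: log_4(1024) = 5

The recursion tree depth is log_4(1024) = 5. At each level, the problem size is divided by 4, so it takes 5 divisions to reduce to a base case of size 1. The algorithm makes 1 recursive call at each level.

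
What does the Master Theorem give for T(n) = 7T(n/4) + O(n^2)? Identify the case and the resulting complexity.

Master Theorem for T(n) = 7T(n/4) + O(n^2):

a = 7, b = 4, c = 2
log_b(a) = log_4(7) = 1.4037

Case 3: c = 2 > log_4(7) = 1.4037
T(n) = O(n^2) = O(n^2)

For T(n) = 7T(n/4) + O(n^2): log_4(7) = 1.4037. This is Case 3 of the Master Theorem (c > log_b(a), work dominated by root), giving O(n^2).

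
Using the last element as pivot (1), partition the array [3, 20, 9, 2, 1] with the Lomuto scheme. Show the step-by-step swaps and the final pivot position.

Lomuto partition with pivot = 1:

Initial array: [3, 20, 9, 2, 1]

arr[0]=3 > 1: no swap
arr[1]=20 > 1: no swap
arr[2]=9 > 1: no swap
arr[3]=2 > 1: no swap

Place pivot at position 0: [1, 20, 9, 2, 3]
Pivot position: 0

After partitioning with pivot 1, the array becomes [1, 20, 9, 2, 3]. The pivot is placed at index 0. All elements to the left of the pivot are <= 1, and all elements to the right are > 1.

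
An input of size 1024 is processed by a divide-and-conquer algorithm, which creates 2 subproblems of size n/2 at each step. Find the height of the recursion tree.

For divide and conquer with division factor 2:

Problem sizes at each level:
Level 0: 1024
Level 1: 512
Level 2: 256
Level 3: 128
Level 4: 64
Level 5: 32
Level 6: 16
Level 7: 8
Level 8: 4
Level 9: 2
Level 10: 1

The root is level 0 and the size-1 base case is level 10 (the tree spans levels 0 through 10, i.e. 11 levels counting the root), so the depth is the number of divisions: log_2(1024) = 10

The recursion tree depth is log_2(1024) = 10. At each level, the problem size is divided by 2, so it takes 10 divisions to reduce to a base case of size 1. The algorithm makes 2 recursive calls at each level.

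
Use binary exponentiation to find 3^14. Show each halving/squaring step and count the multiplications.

Computing 3^14 by squaring (build up from 3^1; each line after the first costs one multiplication):

3^1 = 3
3^2 = (3^1)^2 = 3^2 = 9
3^3 = 3 * 3^2 = 3 * 9 = 27
3^6 = (3^3)^2 = 27^2 = 729
3^7 = 3 * 3^6 = 3 * 729 = 2187
3^14 = (3^7)^2 = 2187^2 = 4782969

Result: 4782969
Multiplications needed: 5 (5 lines after 3^1)

3^14 = 4782969. Using exponentiation by squaring, this requires 5 multiplications. The key idea: if the exponent is even, square the half-power; if odd, multiply by the base once.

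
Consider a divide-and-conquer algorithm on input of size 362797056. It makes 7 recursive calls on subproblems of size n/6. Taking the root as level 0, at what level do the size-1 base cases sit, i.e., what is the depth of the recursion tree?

For divide and conquer with division factor 6:

Problem sizes at each level:
Level 0: 362797056
Level 1: 60466176
Level 2: 10077696
Level 3: 1679616
Level 4: 279936
Level 5: 46656
Level 6: 7776
Level 7: 1296
Level 8: 216
Level 9: 36
Level 10: 6
Level 11: 1

The root is level 0 and the size-1 base case is level 11 (the tree spans levels 0 through 11, i.e. 12 levels counting the root), so the depth is the number of divisions: log_6(362797056) = 11

The recursion tree depth is log_6(362797056) = 11. At each level, the problem size is divided by 6, so it takes 11 divisions to reduce to a base case of size 1. The algorithm makes 7 recursive calls at each level.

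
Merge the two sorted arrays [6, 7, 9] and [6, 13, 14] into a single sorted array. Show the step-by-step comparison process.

Merging process:

Compare 6 vs 6: take 6 from left. Merged: [6]
Compare 7 vs 6: take 6 from right. Merged: [6, 6]
Compare 7 vs 13: take 7 from left. Merged: [6, 6, 7]
Compare 9 vs 13: take 9 from left. Merged: [6, 6, 7, 9]
Append remaining from right: [13, 14]. Merged: [6, 6, 7, 9, 13, 14]

Final merged array: [6, 6, 7, 9, 13, 14]
Total comparisons: 4

The merged array is [6, 6, 7, 9, 13, 14], requiring 4 comparisons. The merge step runs in O(n) time where n is the total number of elements.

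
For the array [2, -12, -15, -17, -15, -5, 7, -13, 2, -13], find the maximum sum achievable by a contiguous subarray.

Using Kadane's algorithm on [2, -12, -15, -17, -15, -5, 7, -13, 2, -13]:

Scanning through the array:
Position 1 (value -12): max_ending_here = -10, max_so_far = 2
Position 2 (value -15): max_ending_here = -15, max_so_far = 2
Position 3 (value -17): max_ending_here = -17, max_so_far = 2
Position 4 (value -15): max_ending_here = -15, max_so_far = 2
Position 5 (value -5): max_ending_here = -5, max_so_far = 2
Position 6 (value 7): max_ending_here = 7, max_so_far = 7
Position 7 (value -13): max_ending_here = -6, max_so_far = 7
Position 8 (value 2): max_ending_here = 2, max_so_far = 7
Position 9 (value -13): max_ending_here = -11, max_so_far = 7

Maximum subarray: [7]
Maximum sum: 7

The maximum subarray is [7] with sum 7. This subarray runs from index 6 to index 6.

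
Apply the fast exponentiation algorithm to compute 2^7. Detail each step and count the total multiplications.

Computing 2^7 by squaring (build up from 2^1; each line after the first costs one multiplication):

2^1 = 2
2^2 = (2^1)^2 = 2^2 = 4
2^3 = 2 * 2^2 = 2 * 4 = 8
2^6 = (2^3)^2 = 8^2 = 64
2^7 = 2 * 2^6 = 2 * 64 = 128

Result: 128
Multiplications needed: 4 (4 lines after 2^1)

2^7 = 128. Using exponentiation by squaring, this requires 4 multiplications. The key idea: if the exponent is even, square the half-power; if odd, multiply by the base once.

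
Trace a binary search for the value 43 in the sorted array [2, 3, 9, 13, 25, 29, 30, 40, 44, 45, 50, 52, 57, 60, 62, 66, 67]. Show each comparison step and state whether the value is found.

Binary search for 43 in [2, 3, 9, 13, 25, 29, 30, 40, 44, 45, 50, 52, 57, 60, 62, 66, 67]:

lo=0, hi=16, mid=8, arr[mid]=44 -> 44 > 43, search left half
lo=0, hi=7, mid=3, arr[mid]=13 -> 13 < 43, search right half
lo=4, hi=7, mid=5, arr[mid]=29 -> 29 < 43, search right half
lo=6, hi=7, mid=6, arr[mid]=30 -> 30 < 43, search right half
lo=7, hi=7, mid=7, arr[mid]=40 -> 40 < 43, search right half
lo=8 > hi=7, target 43 not found

Binary search determines that 43 is not in the array after 5 comparisons. The search space was exhausted without finding the target.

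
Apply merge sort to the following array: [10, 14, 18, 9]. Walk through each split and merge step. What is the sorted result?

Merge sort trace:

Split: [10, 14, 18, 9] -> [10, 14] and [18, 9]
  Split: [10, 14] -> [10] and [14]
  Merge: [10] + [14] -> [10, 14]
  Split: [18, 9] -> [18] and [9]
  Merge: [18] + [9] -> [9, 18]
Merge: [10, 14] + [9, 18] -> [9, 10, 14, 18]

Final sorted array: [9, 10, 14, 18]

The merge sort proceeds by recursively splitting the array and merging sorted halves.
After all merges, the sorted array is [9, 10, 14, 18].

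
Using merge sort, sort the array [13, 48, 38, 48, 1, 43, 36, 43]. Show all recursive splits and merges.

Merge sort trace:

Split: [13, 48, 38, 48, 1, 43, 36, 43] -> [13, 48, 38, 48] and [1, 43, 36, 43]
  Split: [13, 48, 38, 48] -> [13, 48] and [38, 48]
    Split: [13, 48] -> [13] and [48]
    Merge: [13] + [48] -> [13, 48]
    Split: [38, 48] -> [38] and [48]
    Merge: [38] + [48] -> [38, 48]
  Merge: [13, 48] + [38, 48] -> [13, 38, 48, 48]
  Split: [1, 43, 36, 43] -> [1, 43] and [36, 43]
    Split: [1, 43] -> [1] and [43]
    Merge: [1] + [43] -> [1, 43]
    Split: [36, 43] -> [36] and [43]
    Merge: [36] + [43] -> [36, 43]
  Merge: [1, 43] + [36, 43] -> [1, 36, 43, 43]
Merge: [13, 38, 48, 48] + [1, 36, 43, 43] -> [1, 13, 36, 38, 43, 43, 48, 48]

Final sorted array: [1, 13, 36, 38, 43, 43, 48, 48]

The merge sort proceeds by recursively splitting the array and merging sorted halves.
After all merges, the sorted array is [1, 13, 36, 38, 43, 43, 48, 48].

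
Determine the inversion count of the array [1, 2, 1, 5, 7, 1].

Finding inversions in [1, 2, 1, 5, 7, 1]:

(1, 2): arr[1]=2 > arr[2]=1
(1, 5): arr[1]=2 > arr[5]=1
(3, 5): arr[3]=5 > arr[5]=1
(4, 5): arr[4]=7 > arr[5]=1

Total inversions: 4

The array has 4 inversion(s): (1,2), (1,5), (3,5), (4,5). Each pair (i,j) satisfies i < j and arr[i] > arr[j].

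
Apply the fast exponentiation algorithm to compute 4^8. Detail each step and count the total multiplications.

Computing 4^8 by squaring (build up from 4^1; each line after the first costs one multiplication):

4^1 = 4
4^2 = (4^1)^2 = 4^2 = 16
4^4 = (4^2)^2 = 16^2 = 256
4^8 = (4^4)^2 = 256^2 = 65536

Result: 65536
Multiplications needed: 3 (3 lines after 4^1)

4^8 = 65536. Using exponentiation by squaring, this requires 3 multiplications. The key idea: if the exponent is even, square the half-power; if odd, multiply by the base once.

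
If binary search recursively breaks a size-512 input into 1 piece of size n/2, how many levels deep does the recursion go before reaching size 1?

For divide and conquer with division factor 2:

Problem sizes at each level:
Level 0: 512
Level 1: 256
Level 2: 128
Level 3: 64
Level 4: 32
Level 5: 16
Level 6: 8
Level 7: 4
Level 8: 2
Level 9: 1

The root is level 0 and the size-1 base case is level 9 (the tree spans levels 0 through 9, i.e. 10 levels counting the root), so the depth is the number of divisions: log_2(512) = 9

The recursion tree depth is log_2(512) = 9. At each level, the problem size is divided by 2, so it takes 9 divisions to reduce to a base case of size 1. The algorithm makes 1 recursive call at each level.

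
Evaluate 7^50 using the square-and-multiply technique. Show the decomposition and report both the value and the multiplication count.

Computing 7^50 by squaring (build up from 7^1; each line after the first costs one multiplication):

7^1 = 7
7^2 = (7^1)^2 = 7^2 = 49
7^3 = 7 * 7^2 = 7 * 49 = 343
7^6 = (7^3)^2 = 343^2 = 117649
7^12 = (7^6)^2 = 117649^2 = 13841287201
7^24 = (7^12)^2 = 13841287201^2 = 191581231380566414401
7^25 = 7 * 7^24 = 7 * 191581231380566414401 = 1341068619663964900807
7^50 = (7^25)^2 = 1341068619663964900807^2 = 1798465042647412146620280340569649349251249

Result: 1798465042647412146620280340569649349251249
Multiplications needed: 7 (7 lines after 7^1)

7^50 = 1798465042647412146620280340569649349251249. Using exponentiation by squaring, this requires 7 multiplications. The key idea: if the exponent is even, square the half-power; if odd, multiply by the base once.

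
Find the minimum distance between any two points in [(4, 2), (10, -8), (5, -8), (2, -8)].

Computing all pairwise distances among 4 points:

d((4, 2), (10, -8)) = 11.6619
d((4, 2), (5, -8)) = 10.0499
d((4, 2), (2, -8)) = 10.198
d((10, -8), (5, -8)) = 5.0
d((10, -8), (2, -8)) = 8.0
d((5, -8), (2, -8)) = 3.0 <-- minimum

Closest pair: (5, -8) and (2, -8) with distance 3.0

The closest pair is (5, -8) and (2, -8) with Euclidean distance 3.0. For 4 points, brute-force pairwise comparison is shown above. For large n, the divide-and-conquer algorithm (sort by x, recurse on halves, check the dividing strip) achieves O(n log n).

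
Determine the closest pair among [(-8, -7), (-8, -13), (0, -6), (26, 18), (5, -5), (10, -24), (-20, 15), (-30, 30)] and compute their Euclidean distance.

Computing all pairwise distances among 8 points:

d((-8, -7), (-8, -13)) = 6.0
d((-8, -7), (0, -6)) = 8.0623
d((-8, -7), (26, 18)) = 42.2019
d((-8, -7), (5, -5)) = 13.1529
d((-8, -7), (10, -24)) = 24.7588
d((-8, -7), (-20, 15)) = 25.0599
d((-8, -7), (-30, 30)) = 43.0465
d((-8, -13), (0, -6)) = 10.6301
d((-8, -13), (26, 18)) = 46.0109
d((-8, -13), (5, -5)) = 15.2643
d((-8, -13), (10, -24)) = 21.095
d((-8, -13), (-20, 15)) = 30.4631
d((-8, -13), (-30, 30)) = 48.3011
d((0, -6), (26, 18)) = 35.3836
d((0, -6), (5, -5)) = 5.099 <-- minimum
d((0, -6), (10, -24)) = 20.5913
d((0, -6), (-20, 15)) = 29.0
d((0, -6), (-30, 30)) = 46.8615
d((26, 18), (5, -5)) = 31.1448
d((26, 18), (10, -24)) = 44.9444
d((26, 18), (-20, 15)) = 46.0977
d((26, 18), (-30, 30)) = 57.2713
d((5, -5), (10, -24)) = 19.6469
d((5, -5), (-20, 15)) = 32.0156
d((5, -5), (-30, 30)) = 49.4975
d((10, -24), (-20, 15)) = 49.2037
d((10, -24), (-30, 30)) = 67.2012
d((-20, 15), (-30, 30)) = 18.0278

Closest pair: (0, -6) and (5, -5) with distance 5.099

The closest pair is (0, -6) and (5, -5) with Euclidean distance 5.099. For 8 points, brute-force pairwise comparison is shown above. For large n, the divide-and-conquer algorithm (sort by x, recurse on halves, check the dividing strip) achieves O(n log n).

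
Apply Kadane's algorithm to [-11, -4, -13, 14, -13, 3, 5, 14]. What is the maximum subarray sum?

Using Kadane's algorithm on [-11, -4, -13, 14, -13, 3, 5, 14]:

Scanning through the array:
Position 1 (value -4): max_ending_here = -4, max_so_far = -4
Position 2 (value -13): max_ending_here = -13, max_so_far = -4
Position 3 (value 14): max_ending_here = 14, max_so_far = 14
Position 4 (value -13): max_ending_here = 1, max_so_far = 14
Position 5 (value 3): max_ending_here = 4, max_so_far = 14
Position 6 (value 5): max_ending_here = 9, max_so_far = 14
Position 7 (value 14): max_ending_here = 23, max_so_far = 23

Maximum subarray: [14, -13, 3, 5, 14]
Maximum sum: 23

The maximum subarray is [14, -13, 3, 5, 14] with sum 23. This subarray runs from index 3 to index 7.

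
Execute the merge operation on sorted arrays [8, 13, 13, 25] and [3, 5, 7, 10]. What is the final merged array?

Merging process:

Compare 8 vs 3: take 3 from right. Merged: [3]
Compare 8 vs 5: take 5 from right. Merged: [3, 5]
Compare 8 vs 7: take 7 from right. Merged: [3, 5, 7]
Compare 8 vs 10: take 8 from left. Merged: [3, 5, 7, 8]
Compare 13 vs 10: take 10 from right. Merged: [3, 5, 7, 8, 10]
Append remaining from left: [13, 13, 25]. Merged: [3, 5, 7, 8, 10, 13, 13, 25]

Final merged array: [3, 5, 7, 8, 10, 13, 13, 25]
Total comparisons: 5

The merged array is [3, 5, 7, 8, 10, 13, 13, 25], requiring 5 comparisons. The merge step runs in O(n) time where n is the total number of elements.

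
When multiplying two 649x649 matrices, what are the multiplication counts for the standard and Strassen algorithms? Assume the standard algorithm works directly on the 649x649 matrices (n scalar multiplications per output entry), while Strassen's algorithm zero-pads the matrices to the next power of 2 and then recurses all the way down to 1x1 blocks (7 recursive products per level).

Matrix multiplication for 649x649 matrices:

Strassen's algorithm requires power-of-2 dimensions. Pad 649x649 to 1024x1024 (next power of 2).

Standard algorithm: 649^3 = 273359449 multiplications
Strassen's algorithm: 7^(log2(1024)) = 7^10 = 282475249 multiplications
Difference: 273359449 - 282475249 = -9115800 (Strassen uses MORE here due to padding overhead — for small or just-over-power-of-2 n, padding can outweigh the per-level savings)

Standard: 273359449 multiplications (649^3). Strassen: 282475249 multiplications (7^10, after padding to 1024x1024). Strassen reduces 8 recursive multiplications to 7 at each level.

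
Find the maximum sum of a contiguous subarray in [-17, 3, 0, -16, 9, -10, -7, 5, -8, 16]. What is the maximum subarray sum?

Using Kadane's algorithm on [-17, 3, 0, -16, 9, -10, -7, 5, -8, 16]:

Scanning through the array:
Position 1 (value 3): max_ending_here = 3, max_so_far = 3
Position 2 (value 0): max_ending_here = 3, max_so_far = 3
Position 3 (value -16): max_ending_here = -13, max_so_far = 3
Position 4 (value 9): max_ending_here = 9, max_so_far = 9
Position 5 (value -10): max_ending_here = -1, max_so_far = 9
Position 6 (value -7): max_ending_here = -7, max_so_far = 9
Position 7 (value 5): max_ending_here = 5, max_so_far = 9
Position 8 (value -8): max_ending_here = -3, max_so_far = 9
Position 9 (value 16): max_ending_here = 16, max_so_far = 16

Maximum subarray: [16]
Maximum sum: 16

The maximum subarray is [16] with sum 16. This subarray runs from index 9 to index 9.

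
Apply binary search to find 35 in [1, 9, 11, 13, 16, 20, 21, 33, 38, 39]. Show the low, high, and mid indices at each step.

Binary search for 35 in [1, 9, 11, 13, 16, 20, 21, 33, 38, 39]:

lo=0, hi=9, mid=4, arr[mid]=16 -> 16 < 35, search right half
lo=5, hi=9, mid=7, arr[mid]=33 -> 33 < 35, search right half
lo=8, hi=9, mid=8, arr[mid]=38 -> 38 > 35, search left half
lo=8 > hi=7, target 35 not found

Binary search determines that 35 is not in the array after 3 comparisons. The search space was exhausted without finding the target.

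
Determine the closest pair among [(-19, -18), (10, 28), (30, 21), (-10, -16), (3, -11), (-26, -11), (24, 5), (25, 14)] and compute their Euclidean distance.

Computing all pairwise distances among 8 points:

d((-19, -18), (10, 28)) = 54.3783
d((-19, -18), (30, 21)) = 62.6259
d((-19, -18), (-10, -16)) = 9.2195
d((-19, -18), (3, -11)) = 23.0868
d((-19, -18), (-26, -11)) = 9.8995
d((-19, -18), (24, 5)) = 48.7647
d((-19, -18), (25, 14)) = 54.4059
d((10, 28), (30, 21)) = 21.1896
d((10, 28), (-10, -16)) = 48.3322
d((10, 28), (3, -11)) = 39.6232
d((10, 28), (-26, -11)) = 53.0754
d((10, 28), (24, 5)) = 26.9258
d((10, 28), (25, 14)) = 20.5183
d((30, 21), (-10, -16)) = 54.4885
d((30, 21), (3, -11)) = 41.8688
d((30, 21), (-26, -11)) = 64.4981
d((30, 21), (24, 5)) = 17.088
d((30, 21), (25, 14)) = 8.6023 <-- minimum
d((-10, -16), (3, -11)) = 13.9284
d((-10, -16), (-26, -11)) = 16.7631
d((-10, -16), (24, 5)) = 39.9625
d((-10, -16), (25, 14)) = 46.0977
d((3, -11), (-26, -11)) = 29.0
d((3, -11), (24, 5)) = 26.4008
d((3, -11), (25, 14)) = 33.3017
d((-26, -11), (24, 5)) = 52.4976
d((-26, -11), (25, 14)) = 56.7979
d((24, 5), (25, 14)) = 9.0554

Closest pair: (30, 21) and (25, 14) with distance 8.6023

The closest pair is (30, 21) and (25, 14) with Euclidean distance 8.6023. For 8 points, brute-force pairwise comparison is shown above. For large n, the divide-and-conquer algorithm (sort by x, recurse on halves, check the dividing strip) achieves O(n log n).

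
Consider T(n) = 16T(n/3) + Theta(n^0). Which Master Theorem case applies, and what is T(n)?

Master Theorem for T(n) = 16T(n/3) + O(n^0):

a = 16, b = 3, c = 0
log_b(a) = log_3(16) = 2.5237

Case 1: c = 0 < log_3(16) = 2.5237
T(n) = O(n^(log_3 16))

For T(n) = 16T(n/3) + O(n^0): log_3(16) = 2.5237. This is Case 1 of the Master Theorem (c < log_b(a), work dominated by leaves), giving O(n^(log_3 16)).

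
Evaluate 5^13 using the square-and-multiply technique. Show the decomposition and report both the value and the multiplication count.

Computing 5^13 by squaring (build up from 5^1; each line after the first costs one multiplication):

5^1 = 5
5^2 = (5^1)^2 = 5^2 = 25
5^3 = 5 * 5^2 = 5 * 25 = 125
5^6 = (5^3)^2 = 125^2 = 15625
5^12 = (5^6)^2 = 15625^2 = 244140625
5^13 = 5 * 5^12 = 5 * 244140625 = 1220703125

Result: 1220703125
Multiplications needed: 5 (5 lines after 5^1)

5^13 = 1220703125. Using exponentiation by squaring, this requires 5 multiplications. The key idea: if the exponent is even, square the half-power; if odd, multiply by the base once.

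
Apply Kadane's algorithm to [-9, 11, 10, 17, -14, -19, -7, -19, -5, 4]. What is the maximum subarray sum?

Using Kadane's algorithm on [-9, 11, 10, 17, -14, -19, -7, -19, -5, 4]:

Scanning through the array:
Position 1 (value 11): max_ending_here = 11, max_so_far = 11
Position 2 (value 10): max_ending_here = 21, max_so_far = 21
Position 3 (value 17): max_ending_here = 38, max_so_far = 38
Position 4 (value -14): max_ending_here = 24, max_so_far = 38
Position 5 (value -19): max_ending_here = 5, max_so_far = 38
Position 6 (value -7): max_ending_here = -2, max_so_far = 38
Position 7 (value -19): max_ending_here = -19, max_so_far = 38
Position 8 (value -5): max_ending_here = -5, max_so_far = 38
Position 9 (value 4): max_ending_here = 4, max_so_far = 38

Maximum subarray: [11, 10, 17]
Maximum sum: 38

The maximum subarray is [11, 10, 17] with sum 38. This subarray runs from index 1 to index 3.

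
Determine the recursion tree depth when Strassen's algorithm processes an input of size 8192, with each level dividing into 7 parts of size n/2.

For divide and conquer with division factor 2:

Problem sizes at each level:
Level 0: 8192
Level 1: 4096
Level 2: 2048
Level 3: 1024
Level 4: 512
Level 5: 256
Level 6: 128
Level 7: 64
Level 8: 32
Level 9: 16
Level 10: 8
Level 11: 4
Level 12: 2
Level 13: 1

The root is level 0 and the size-1 base case is level 13 (the tree spans levels 0 through 13, i.e. 14 levels counting the root), so the depth is the number of divisions: log_2(8192) = 13

The recursion tree depth is log_2(8192) = 13. At each level, the problem size is divided by 2, so it takes 13 divisions to reduce to a base case of size 1. The algorithm makes 7 recursive calls at each level.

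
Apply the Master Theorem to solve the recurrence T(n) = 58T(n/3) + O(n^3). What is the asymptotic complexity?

Master Theorem for T(n) = 58T(n/3) + O(n^3):

a = 58, b = 3, c = 3
log_b(a) = log_3(58) = 3.6960

Case 1: c = 3 < log_3(58) = 3.6960
T(n) = O(n^(log_3 58))

For T(n) = 58T(n/3) + O(n^3): log_3(58) = 3.6960. This is Case 1 of the Master Theorem (c < log_b(a), work dominated by leaves), giving O(n^(log_3 58)).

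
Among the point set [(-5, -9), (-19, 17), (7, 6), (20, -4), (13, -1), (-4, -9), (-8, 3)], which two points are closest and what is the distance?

Computing all pairwise distances among 7 points:

d((-5, -9), (-19, 17)) = 29.5296
d((-5, -9), (7, 6)) = 19.2094
d((-5, -9), (20, -4)) = 25.4951
d((-5, -9), (13, -1)) = 19.6977
d((-5, -9), (-4, -9)) = 1.0 <-- minimum
d((-5, -9), (-8, 3)) = 12.3693
d((-19, 17), (7, 6)) = 28.2312
d((-19, 17), (20, -4)) = 44.2945
d((-19, 17), (13, -1)) = 36.7151
d((-19, 17), (-4, -9)) = 30.0167
d((-19, 17), (-8, 3)) = 17.8045
d((7, 6), (20, -4)) = 16.4012
d((7, 6), (13, -1)) = 9.2195
d((7, 6), (-4, -9)) = 18.6011
d((7, 6), (-8, 3)) = 15.2971
d((20, -4), (13, -1)) = 7.6158
d((20, -4), (-4, -9)) = 24.5153
d((20, -4), (-8, 3)) = 28.8617
d((13, -1), (-4, -9)) = 18.7883
d((13, -1), (-8, 3)) = 21.3776
d((-4, -9), (-8, 3)) = 12.6491

Closest pair: (-5, -9) and (-4, -9) with distance 1.0

The closest pair is (-5, -9) and (-4, -9) with Euclidean distance 1.0. For 7 points, brute-force pairwise comparison is shown above. For large n, the divide-and-conquer algorithm (sort by x, recurse on halves, check the dividing strip) achieves O(n log n).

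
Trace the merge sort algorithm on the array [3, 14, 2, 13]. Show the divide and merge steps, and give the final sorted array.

Merge sort trace:

Split: [3, 14, 2, 13] -> [3, 14] and [2, 13]
  Split: [3, 14] -> [3] and [14]
  Merge: [3] + [14] -> [3, 14]
  Split: [2, 13] -> [2] and [13]
  Merge: [2] + [13] -> [2, 13]
Merge: [3, 14] + [2, 13] -> [2, 3, 13, 14]

Final sorted array: [2, 3, 13, 14]

The merge sort proceeds by recursively splitting the array and merging sorted halves.
After all merges, the sorted array is [2, 3, 13, 14].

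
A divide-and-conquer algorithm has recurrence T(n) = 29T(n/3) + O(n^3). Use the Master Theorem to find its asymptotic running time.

Master Theorem for T(n) = 29T(n/3) + O(n^3):

a = 29, b = 3, c = 3
log_b(a) = log_3(29) = 3.0650

Case 1: c = 3 < log_3(29) = 3.0650
T(n) = O(n^(log_3 29))

For T(n) = 29T(n/3) + O(n^3): log_3(29) = 3.0650. This is Case 1 of the Master Theorem (c < log_b(a), work dominated by leaves), giving O(n^(log_3 29)).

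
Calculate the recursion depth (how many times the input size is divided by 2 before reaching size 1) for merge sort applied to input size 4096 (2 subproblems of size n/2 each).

For divide and conquer with division factor 2:

Problem sizes at each level:
Level 0: 4096
Level 1: 2048
Level 2: 1024
Level 3: 512
Level 4: 256
Level 5: 128
Level 6: 64
Level 7: 32
Level 8: 16
Level 9: 8
Level 10: 4
Level 11: 2
Level 12: 1

The root is level 0 and the size-1 base case is level 12 (the tree spans levels 0 through 12, i.e. 13 levels counting the root), so the depth is the number of divisions: log_2(4096) = 12

The recursion tree depth is log_2(4096) = 12. At each level, the problem size is divided by 2, so it takes 12 divisions to reduce to a base case of size 1. The algorithm makes 2 recursive calls at each level.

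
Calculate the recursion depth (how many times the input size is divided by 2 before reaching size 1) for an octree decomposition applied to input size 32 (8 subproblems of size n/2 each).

For divide and conquer with division factor 2:

Problem sizes at each level:
Level 0: 32
Level 1: 16
Level 2: 8
Level 3: 4
Level 4: 2
Level 5: 1

The root is level 0 and the size-1 base case is level 5 (the tree spans levels 0 through 5, i.e. 6 levels counting the root), so the depth is the number of divisions: log_2(32) = 5

The recursion tree depth is log_2(32) = 5. At each level, the problem size is divided by 2, so it takes 5 divisions to reduce to a base case of size 1. The algorithm makes 8 recursive calls at each level.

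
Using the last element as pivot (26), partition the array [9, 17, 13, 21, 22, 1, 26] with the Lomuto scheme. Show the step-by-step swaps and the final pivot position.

Lomuto partition with pivot = 26:

Initial array: [9, 17, 13, 21, 22, 1, 26]

arr[0]=9 <= 26: swap with position 0, array becomes [9, 17, 13, 21, 22, 1, 26]
arr[1]=17 <= 26: swap with position 1, array becomes [9, 17, 13, 21, 22, 1, 26]
arr[2]=13 <= 26: swap with position 2, array becomes [9, 17, 13, 21, 22, 1, 26]
arr[3]=21 <= 26: swap with position 3, array becomes [9, 17, 13, 21, 22, 1, 26]
arr[4]=22 <= 26: swap with position 4, array becomes [9, 17, 13, 21, 22, 1, 26]
arr[5]=1 <= 26: swap with position 5, array becomes [9, 17, 13, 21, 22, 1, 26]

Place pivot at position 6: [9, 17, 13, 21, 22, 1, 26]
Pivot position: 6

After partitioning with pivot 26, the array becomes [9, 17, 13, 21, 22, 1, 26]. The pivot is placed at index 6. All elements to the left of the pivot are <= 26, and all elements to the right are > 26.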